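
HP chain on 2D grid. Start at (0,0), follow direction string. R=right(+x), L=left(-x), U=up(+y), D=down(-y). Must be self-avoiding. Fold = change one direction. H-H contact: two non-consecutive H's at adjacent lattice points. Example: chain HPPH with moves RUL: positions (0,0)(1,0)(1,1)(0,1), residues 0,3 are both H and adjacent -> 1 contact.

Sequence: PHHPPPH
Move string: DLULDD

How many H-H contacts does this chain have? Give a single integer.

Positions: [(0, 0), (0, -1), (-1, -1), (-1, 0), (-2, 0), (-2, -1), (-2, -2)]
No H-H contacts found.

Answer: 0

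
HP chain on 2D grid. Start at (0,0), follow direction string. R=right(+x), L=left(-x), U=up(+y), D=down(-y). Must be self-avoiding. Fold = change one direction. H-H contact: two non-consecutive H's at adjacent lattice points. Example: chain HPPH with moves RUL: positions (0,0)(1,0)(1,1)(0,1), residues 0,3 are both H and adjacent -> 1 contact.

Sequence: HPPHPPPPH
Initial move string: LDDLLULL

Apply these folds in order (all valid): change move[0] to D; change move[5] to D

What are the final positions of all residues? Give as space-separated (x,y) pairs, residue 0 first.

Initial moves: LDDLLULL
Fold: move[0]->D => DDDLLULL (positions: [(0, 0), (0, -1), (0, -2), (0, -3), (-1, -3), (-2, -3), (-2, -2), (-3, -2), (-4, -2)])
Fold: move[5]->D => DDDLLDLL (positions: [(0, 0), (0, -1), (0, -2), (0, -3), (-1, -3), (-2, -3), (-2, -4), (-3, -4), (-4, -4)])

Answer: (0,0) (0,-1) (0,-2) (0,-3) (-1,-3) (-2,-3) (-2,-4) (-3,-4) (-4,-4)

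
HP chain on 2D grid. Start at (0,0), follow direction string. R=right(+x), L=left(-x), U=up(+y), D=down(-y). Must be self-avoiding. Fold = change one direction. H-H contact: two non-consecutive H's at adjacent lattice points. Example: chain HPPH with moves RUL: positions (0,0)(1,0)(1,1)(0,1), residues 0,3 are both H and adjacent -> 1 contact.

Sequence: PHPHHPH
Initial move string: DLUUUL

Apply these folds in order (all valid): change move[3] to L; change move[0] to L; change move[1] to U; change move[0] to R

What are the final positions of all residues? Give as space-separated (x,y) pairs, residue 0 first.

Answer: (0,0) (1,0) (1,1) (1,2) (0,2) (0,3) (-1,3)

Derivation:
Initial moves: DLUUUL
Fold: move[3]->L => DLULUL (positions: [(0, 0), (0, -1), (-1, -1), (-1, 0), (-2, 0), (-2, 1), (-3, 1)])
Fold: move[0]->L => LLULUL (positions: [(0, 0), (-1, 0), (-2, 0), (-2, 1), (-3, 1), (-3, 2), (-4, 2)])
Fold: move[1]->U => LUULUL (positions: [(0, 0), (-1, 0), (-1, 1), (-1, 2), (-2, 2), (-2, 3), (-3, 3)])
Fold: move[0]->R => RUULUL (positions: [(0, 0), (1, 0), (1, 1), (1, 2), (0, 2), (0, 3), (-1, 3)])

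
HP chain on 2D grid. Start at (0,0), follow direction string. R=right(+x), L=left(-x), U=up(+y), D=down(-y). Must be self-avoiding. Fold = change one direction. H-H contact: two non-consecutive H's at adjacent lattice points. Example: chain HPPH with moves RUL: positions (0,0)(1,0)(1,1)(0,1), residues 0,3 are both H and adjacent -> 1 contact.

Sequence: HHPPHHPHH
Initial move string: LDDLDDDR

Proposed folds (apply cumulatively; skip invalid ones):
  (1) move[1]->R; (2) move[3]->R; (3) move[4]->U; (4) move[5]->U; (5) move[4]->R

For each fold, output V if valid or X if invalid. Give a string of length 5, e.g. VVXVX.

Initial: LDDLDDDR -> [(0, 0), (-1, 0), (-1, -1), (-1, -2), (-2, -2), (-2, -3), (-2, -4), (-2, -5), (-1, -5)]
Fold 1: move[1]->R => LRDLDDDR INVALID (collision), skipped
Fold 2: move[3]->R => LDDRDDDR VALID
Fold 3: move[4]->U => LDDRUDDR INVALID (collision), skipped
Fold 4: move[5]->U => LDDRDUDR INVALID (collision), skipped
Fold 5: move[4]->R => LDDRRDDR VALID

Answer: XVXXV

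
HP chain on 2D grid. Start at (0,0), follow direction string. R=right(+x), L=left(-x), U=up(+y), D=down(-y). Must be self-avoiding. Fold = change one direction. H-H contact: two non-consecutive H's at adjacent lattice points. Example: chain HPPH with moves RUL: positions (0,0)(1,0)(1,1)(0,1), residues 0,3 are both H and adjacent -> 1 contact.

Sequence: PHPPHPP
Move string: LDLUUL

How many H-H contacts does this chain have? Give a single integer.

Answer: 1

Derivation:
Positions: [(0, 0), (-1, 0), (-1, -1), (-2, -1), (-2, 0), (-2, 1), (-3, 1)]
H-H contact: residue 1 @(-1,0) - residue 4 @(-2, 0)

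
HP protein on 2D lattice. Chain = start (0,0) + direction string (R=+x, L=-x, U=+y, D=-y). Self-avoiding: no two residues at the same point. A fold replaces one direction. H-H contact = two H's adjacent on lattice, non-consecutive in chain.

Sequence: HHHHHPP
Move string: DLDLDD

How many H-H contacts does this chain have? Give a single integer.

Positions: [(0, 0), (0, -1), (-1, -1), (-1, -2), (-2, -2), (-2, -3), (-2, -4)]
No H-H contacts found.

Answer: 0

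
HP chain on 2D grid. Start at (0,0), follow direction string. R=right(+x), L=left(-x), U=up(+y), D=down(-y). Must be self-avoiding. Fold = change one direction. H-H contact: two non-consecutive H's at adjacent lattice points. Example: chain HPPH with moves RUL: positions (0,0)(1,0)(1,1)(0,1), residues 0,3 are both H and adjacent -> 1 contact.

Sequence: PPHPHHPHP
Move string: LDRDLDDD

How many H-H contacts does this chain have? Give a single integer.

Answer: 1

Derivation:
Positions: [(0, 0), (-1, 0), (-1, -1), (0, -1), (0, -2), (-1, -2), (-1, -3), (-1, -4), (-1, -5)]
H-H contact: residue 2 @(-1,-1) - residue 5 @(-1, -2)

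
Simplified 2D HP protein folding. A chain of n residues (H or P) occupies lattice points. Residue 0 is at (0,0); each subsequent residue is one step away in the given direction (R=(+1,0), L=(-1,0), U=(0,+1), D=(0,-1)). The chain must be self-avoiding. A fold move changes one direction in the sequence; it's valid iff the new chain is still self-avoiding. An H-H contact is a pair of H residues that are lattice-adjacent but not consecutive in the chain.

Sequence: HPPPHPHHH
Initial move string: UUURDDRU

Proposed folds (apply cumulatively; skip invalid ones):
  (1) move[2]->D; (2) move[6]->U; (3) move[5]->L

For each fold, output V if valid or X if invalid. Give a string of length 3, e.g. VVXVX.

Initial: UUURDDRU -> [(0, 0), (0, 1), (0, 2), (0, 3), (1, 3), (1, 2), (1, 1), (2, 1), (2, 2)]
Fold 1: move[2]->D => UUDRDDRU INVALID (collision), skipped
Fold 2: move[6]->U => UUURDDUU INVALID (collision), skipped
Fold 3: move[5]->L => UUURDLRU INVALID (collision), skipped

Answer: XXX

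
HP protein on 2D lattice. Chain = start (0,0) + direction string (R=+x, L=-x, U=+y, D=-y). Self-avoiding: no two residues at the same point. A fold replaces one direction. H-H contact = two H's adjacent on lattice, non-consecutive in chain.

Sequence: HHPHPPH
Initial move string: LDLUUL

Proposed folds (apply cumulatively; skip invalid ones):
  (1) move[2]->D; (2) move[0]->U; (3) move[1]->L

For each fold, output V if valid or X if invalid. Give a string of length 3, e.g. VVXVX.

Initial: LDLUUL -> [(0, 0), (-1, 0), (-1, -1), (-2, -1), (-2, 0), (-2, 1), (-3, 1)]
Fold 1: move[2]->D => LDDUUL INVALID (collision), skipped
Fold 2: move[0]->U => UDLUUL INVALID (collision), skipped
Fold 3: move[1]->L => LLLUUL VALID

Answer: XXV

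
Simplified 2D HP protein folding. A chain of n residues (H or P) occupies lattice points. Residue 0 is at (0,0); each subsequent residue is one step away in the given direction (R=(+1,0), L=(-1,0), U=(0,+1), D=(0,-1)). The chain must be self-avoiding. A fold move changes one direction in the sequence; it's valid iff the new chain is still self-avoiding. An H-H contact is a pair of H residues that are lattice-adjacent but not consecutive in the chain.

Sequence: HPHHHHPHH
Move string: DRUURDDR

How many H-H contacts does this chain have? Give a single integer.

Positions: [(0, 0), (0, -1), (1, -1), (1, 0), (1, 1), (2, 1), (2, 0), (2, -1), (3, -1)]
H-H contact: residue 0 @(0,0) - residue 3 @(1, 0)
H-H contact: residue 2 @(1,-1) - residue 7 @(2, -1)

Answer: 2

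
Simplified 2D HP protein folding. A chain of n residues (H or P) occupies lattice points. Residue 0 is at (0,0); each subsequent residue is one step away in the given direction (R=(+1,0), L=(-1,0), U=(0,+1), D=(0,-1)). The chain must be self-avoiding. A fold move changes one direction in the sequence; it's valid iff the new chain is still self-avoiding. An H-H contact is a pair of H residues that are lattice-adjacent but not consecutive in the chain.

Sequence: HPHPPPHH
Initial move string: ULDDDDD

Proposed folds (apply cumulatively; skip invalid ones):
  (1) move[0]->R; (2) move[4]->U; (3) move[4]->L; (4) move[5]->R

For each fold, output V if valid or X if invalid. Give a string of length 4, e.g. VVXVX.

Answer: XXVX

Derivation:
Initial: ULDDDDD -> [(0, 0), (0, 1), (-1, 1), (-1, 0), (-1, -1), (-1, -2), (-1, -3), (-1, -4)]
Fold 1: move[0]->R => RLDDDDD INVALID (collision), skipped
Fold 2: move[4]->U => ULDDUDD INVALID (collision), skipped
Fold 3: move[4]->L => ULDDLDD VALID
Fold 4: move[5]->R => ULDDLRD INVALID (collision), skipped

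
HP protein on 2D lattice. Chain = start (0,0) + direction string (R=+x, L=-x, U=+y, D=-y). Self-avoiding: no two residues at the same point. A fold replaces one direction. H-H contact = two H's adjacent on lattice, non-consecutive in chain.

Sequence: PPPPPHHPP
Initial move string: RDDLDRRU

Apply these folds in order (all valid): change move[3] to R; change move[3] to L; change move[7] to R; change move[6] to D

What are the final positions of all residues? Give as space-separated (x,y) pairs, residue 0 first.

Initial moves: RDDLDRRU
Fold: move[3]->R => RDDRDRRU (positions: [(0, 0), (1, 0), (1, -1), (1, -2), (2, -2), (2, -3), (3, -3), (4, -3), (4, -2)])
Fold: move[3]->L => RDDLDRRU (positions: [(0, 0), (1, 0), (1, -1), (1, -2), (0, -2), (0, -3), (1, -3), (2, -3), (2, -2)])
Fold: move[7]->R => RDDLDRRR (positions: [(0, 0), (1, 0), (1, -1), (1, -2), (0, -2), (0, -3), (1, -3), (2, -3), (3, -3)])
Fold: move[6]->D => RDDLDRDR (positions: [(0, 0), (1, 0), (1, -1), (1, -2), (0, -2), (0, -3), (1, -3), (1, -4), (2, -4)])

Answer: (0,0) (1,0) (1,-1) (1,-2) (0,-2) (0,-3) (1,-3) (1,-4) (2,-4)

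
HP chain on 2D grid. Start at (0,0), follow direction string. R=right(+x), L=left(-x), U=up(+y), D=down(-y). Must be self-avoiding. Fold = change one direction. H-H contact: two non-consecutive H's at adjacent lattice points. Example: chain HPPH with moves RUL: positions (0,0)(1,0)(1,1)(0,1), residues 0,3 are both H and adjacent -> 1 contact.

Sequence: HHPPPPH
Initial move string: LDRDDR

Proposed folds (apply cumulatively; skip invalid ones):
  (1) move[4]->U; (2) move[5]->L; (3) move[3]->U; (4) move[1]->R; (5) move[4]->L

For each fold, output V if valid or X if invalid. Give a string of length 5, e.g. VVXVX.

Initial: LDRDDR -> [(0, 0), (-1, 0), (-1, -1), (0, -1), (0, -2), (0, -3), (1, -3)]
Fold 1: move[4]->U => LDRDUR INVALID (collision), skipped
Fold 2: move[5]->L => LDRDDL VALID
Fold 3: move[3]->U => LDRUDL INVALID (collision), skipped
Fold 4: move[1]->R => LRRDDL INVALID (collision), skipped
Fold 5: move[4]->L => LDRDLL VALID

Answer: XVXXV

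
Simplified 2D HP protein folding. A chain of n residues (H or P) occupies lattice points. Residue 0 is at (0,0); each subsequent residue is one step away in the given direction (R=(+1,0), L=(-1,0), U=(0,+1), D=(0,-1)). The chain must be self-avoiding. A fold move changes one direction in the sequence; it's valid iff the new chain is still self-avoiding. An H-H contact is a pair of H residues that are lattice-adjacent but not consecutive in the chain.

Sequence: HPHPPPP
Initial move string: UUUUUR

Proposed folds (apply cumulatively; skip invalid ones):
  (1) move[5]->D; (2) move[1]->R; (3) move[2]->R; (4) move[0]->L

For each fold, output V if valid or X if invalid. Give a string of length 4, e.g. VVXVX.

Answer: XVVX

Derivation:
Initial: UUUUUR -> [(0, 0), (0, 1), (0, 2), (0, 3), (0, 4), (0, 5), (1, 5)]
Fold 1: move[5]->D => UUUUUD INVALID (collision), skipped
Fold 2: move[1]->R => URUUUR VALID
Fold 3: move[2]->R => URRUUR VALID
Fold 4: move[0]->L => LRRUUR INVALID (collision), skipped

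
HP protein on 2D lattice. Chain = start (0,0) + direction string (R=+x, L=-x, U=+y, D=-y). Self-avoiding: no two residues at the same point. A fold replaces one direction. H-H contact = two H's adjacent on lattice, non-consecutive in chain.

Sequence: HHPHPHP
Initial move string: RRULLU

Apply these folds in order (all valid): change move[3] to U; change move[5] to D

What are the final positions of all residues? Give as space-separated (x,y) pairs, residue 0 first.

Answer: (0,0) (1,0) (2,0) (2,1) (2,2) (1,2) (1,1)

Derivation:
Initial moves: RRULLU
Fold: move[3]->U => RRUULU (positions: [(0, 0), (1, 0), (2, 0), (2, 1), (2, 2), (1, 2), (1, 3)])
Fold: move[5]->D => RRUULD (positions: [(0, 0), (1, 0), (2, 0), (2, 1), (2, 2), (1, 2), (1, 1)])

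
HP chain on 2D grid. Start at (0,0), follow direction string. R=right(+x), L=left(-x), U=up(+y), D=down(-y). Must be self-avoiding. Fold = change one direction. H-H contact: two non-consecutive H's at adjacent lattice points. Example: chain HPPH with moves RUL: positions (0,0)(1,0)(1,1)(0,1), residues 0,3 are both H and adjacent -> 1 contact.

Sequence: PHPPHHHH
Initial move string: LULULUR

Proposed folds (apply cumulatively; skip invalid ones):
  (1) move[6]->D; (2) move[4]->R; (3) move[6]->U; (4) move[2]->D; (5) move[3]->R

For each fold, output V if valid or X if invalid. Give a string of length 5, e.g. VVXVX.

Answer: XVVXX

Derivation:
Initial: LULULUR -> [(0, 0), (-1, 0), (-1, 1), (-2, 1), (-2, 2), (-3, 2), (-3, 3), (-2, 3)]
Fold 1: move[6]->D => LULULUD INVALID (collision), skipped
Fold 2: move[4]->R => LULURUR VALID
Fold 3: move[6]->U => LULURUU VALID
Fold 4: move[2]->D => LUDURUU INVALID (collision), skipped
Fold 5: move[3]->R => LULRRUU INVALID (collision), skipped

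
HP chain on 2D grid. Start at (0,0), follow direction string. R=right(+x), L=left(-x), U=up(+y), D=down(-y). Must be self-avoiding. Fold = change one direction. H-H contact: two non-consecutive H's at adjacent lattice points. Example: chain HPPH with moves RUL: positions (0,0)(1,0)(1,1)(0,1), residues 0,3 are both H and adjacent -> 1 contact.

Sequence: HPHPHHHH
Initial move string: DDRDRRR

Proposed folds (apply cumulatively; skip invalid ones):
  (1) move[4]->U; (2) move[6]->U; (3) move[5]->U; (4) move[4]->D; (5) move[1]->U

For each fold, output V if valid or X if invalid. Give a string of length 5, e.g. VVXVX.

Initial: DDRDRRR -> [(0, 0), (0, -1), (0, -2), (1, -2), (1, -3), (2, -3), (3, -3), (4, -3)]
Fold 1: move[4]->U => DDRDURR INVALID (collision), skipped
Fold 2: move[6]->U => DDRDRRU VALID
Fold 3: move[5]->U => DDRDRUU VALID
Fold 4: move[4]->D => DDRDDUU INVALID (collision), skipped
Fold 5: move[1]->U => DURDRUU INVALID (collision), skipped

Answer: XVVXX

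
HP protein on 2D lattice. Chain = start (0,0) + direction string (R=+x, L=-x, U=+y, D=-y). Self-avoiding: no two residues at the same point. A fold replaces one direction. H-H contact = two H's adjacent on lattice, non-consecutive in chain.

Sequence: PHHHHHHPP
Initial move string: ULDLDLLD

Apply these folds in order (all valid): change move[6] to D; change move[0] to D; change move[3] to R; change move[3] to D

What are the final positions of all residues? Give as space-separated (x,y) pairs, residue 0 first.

Initial moves: ULDLDLLD
Fold: move[6]->D => ULDLDLDD (positions: [(0, 0), (0, 1), (-1, 1), (-1, 0), (-2, 0), (-2, -1), (-3, -1), (-3, -2), (-3, -3)])
Fold: move[0]->D => DLDLDLDD (positions: [(0, 0), (0, -1), (-1, -1), (-1, -2), (-2, -2), (-2, -3), (-3, -3), (-3, -4), (-3, -5)])
Fold: move[3]->R => DLDRDLDD (positions: [(0, 0), (0, -1), (-1, -1), (-1, -2), (0, -2), (0, -3), (-1, -3), (-1, -4), (-1, -5)])
Fold: move[3]->D => DLDDDLDD (positions: [(0, 0), (0, -1), (-1, -1), (-1, -2), (-1, -3), (-1, -4), (-2, -4), (-2, -5), (-2, -6)])

Answer: (0,0) (0,-1) (-1,-1) (-1,-2) (-1,-3) (-1,-4) (-2,-4) (-2,-5) (-2,-6)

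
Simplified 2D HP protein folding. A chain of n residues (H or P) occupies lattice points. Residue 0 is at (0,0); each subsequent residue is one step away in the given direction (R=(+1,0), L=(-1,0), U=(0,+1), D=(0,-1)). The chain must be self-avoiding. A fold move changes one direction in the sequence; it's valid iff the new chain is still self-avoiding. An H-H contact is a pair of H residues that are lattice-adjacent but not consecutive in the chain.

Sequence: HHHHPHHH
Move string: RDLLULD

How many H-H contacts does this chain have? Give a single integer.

Answer: 2

Derivation:
Positions: [(0, 0), (1, 0), (1, -1), (0, -1), (-1, -1), (-1, 0), (-2, 0), (-2, -1)]
H-H contact: residue 0 @(0,0) - residue 5 @(-1, 0)
H-H contact: residue 0 @(0,0) - residue 3 @(0, -1)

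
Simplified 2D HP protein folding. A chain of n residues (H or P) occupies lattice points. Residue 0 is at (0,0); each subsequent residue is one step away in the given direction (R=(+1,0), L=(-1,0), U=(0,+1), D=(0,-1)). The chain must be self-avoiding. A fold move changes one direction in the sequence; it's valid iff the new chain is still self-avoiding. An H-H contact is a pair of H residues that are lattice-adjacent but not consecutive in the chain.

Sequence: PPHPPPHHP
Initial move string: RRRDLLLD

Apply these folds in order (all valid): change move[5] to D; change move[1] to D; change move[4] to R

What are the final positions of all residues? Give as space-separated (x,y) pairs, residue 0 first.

Initial moves: RRRDLLLD
Fold: move[5]->D => RRRDLDLD (positions: [(0, 0), (1, 0), (2, 0), (3, 0), (3, -1), (2, -1), (2, -2), (1, -2), (1, -3)])
Fold: move[1]->D => RDRDLDLD (positions: [(0, 0), (1, 0), (1, -1), (2, -1), (2, -2), (1, -2), (1, -3), (0, -3), (0, -4)])
Fold: move[4]->R => RDRDRDLD (positions: [(0, 0), (1, 0), (1, -1), (2, -1), (2, -2), (3, -2), (3, -3), (2, -3), (2, -4)])

Answer: (0,0) (1,0) (1,-1) (2,-1) (2,-2) (3,-2) (3,-3) (2,-3) (2,-4)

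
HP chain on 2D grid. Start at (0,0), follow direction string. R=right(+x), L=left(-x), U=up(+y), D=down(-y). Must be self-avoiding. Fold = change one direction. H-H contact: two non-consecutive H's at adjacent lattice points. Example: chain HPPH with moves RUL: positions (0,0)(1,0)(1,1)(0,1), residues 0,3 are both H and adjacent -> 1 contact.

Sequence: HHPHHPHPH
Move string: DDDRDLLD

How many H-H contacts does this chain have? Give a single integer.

Positions: [(0, 0), (0, -1), (0, -2), (0, -3), (1, -3), (1, -4), (0, -4), (-1, -4), (-1, -5)]
H-H contact: residue 3 @(0,-3) - residue 6 @(0, -4)

Answer: 1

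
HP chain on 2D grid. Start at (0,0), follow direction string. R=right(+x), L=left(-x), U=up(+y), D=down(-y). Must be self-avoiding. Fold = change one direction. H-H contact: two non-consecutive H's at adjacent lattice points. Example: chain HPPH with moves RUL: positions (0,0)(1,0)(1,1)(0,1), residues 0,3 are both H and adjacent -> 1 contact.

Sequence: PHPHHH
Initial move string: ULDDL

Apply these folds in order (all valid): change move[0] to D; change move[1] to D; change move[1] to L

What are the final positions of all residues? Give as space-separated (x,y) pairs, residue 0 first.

Initial moves: ULDDL
Fold: move[0]->D => DLDDL (positions: [(0, 0), (0, -1), (-1, -1), (-1, -2), (-1, -3), (-2, -3)])
Fold: move[1]->D => DDDDL (positions: [(0, 0), (0, -1), (0, -2), (0, -3), (0, -4), (-1, -4)])
Fold: move[1]->L => DLDDL (positions: [(0, 0), (0, -1), (-1, -1), (-1, -2), (-1, -3), (-2, -3)])

Answer: (0,0) (0,-1) (-1,-1) (-1,-2) (-1,-3) (-2,-3)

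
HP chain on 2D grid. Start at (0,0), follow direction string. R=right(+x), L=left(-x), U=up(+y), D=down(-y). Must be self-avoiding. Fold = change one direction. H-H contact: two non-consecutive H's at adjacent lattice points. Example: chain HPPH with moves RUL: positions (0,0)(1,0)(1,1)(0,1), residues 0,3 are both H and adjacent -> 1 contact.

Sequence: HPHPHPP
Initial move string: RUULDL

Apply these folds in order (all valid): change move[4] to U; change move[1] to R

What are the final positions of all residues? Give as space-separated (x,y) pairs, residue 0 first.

Initial moves: RUULDL
Fold: move[4]->U => RUULUL (positions: [(0, 0), (1, 0), (1, 1), (1, 2), (0, 2), (0, 3), (-1, 3)])
Fold: move[1]->R => RRULUL (positions: [(0, 0), (1, 0), (2, 0), (2, 1), (1, 1), (1, 2), (0, 2)])

Answer: (0,0) (1,0) (2,0) (2,1) (1,1) (1,2) (0,2)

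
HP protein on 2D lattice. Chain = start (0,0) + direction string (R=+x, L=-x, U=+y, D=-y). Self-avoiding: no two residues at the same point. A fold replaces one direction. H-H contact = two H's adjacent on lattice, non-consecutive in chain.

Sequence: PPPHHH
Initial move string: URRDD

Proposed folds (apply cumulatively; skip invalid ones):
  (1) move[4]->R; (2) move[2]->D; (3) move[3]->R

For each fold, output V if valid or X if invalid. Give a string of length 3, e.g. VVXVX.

Answer: VVV

Derivation:
Initial: URRDD -> [(0, 0), (0, 1), (1, 1), (2, 1), (2, 0), (2, -1)]
Fold 1: move[4]->R => URRDR VALID
Fold 2: move[2]->D => URDDR VALID
Fold 3: move[3]->R => URDRR VALID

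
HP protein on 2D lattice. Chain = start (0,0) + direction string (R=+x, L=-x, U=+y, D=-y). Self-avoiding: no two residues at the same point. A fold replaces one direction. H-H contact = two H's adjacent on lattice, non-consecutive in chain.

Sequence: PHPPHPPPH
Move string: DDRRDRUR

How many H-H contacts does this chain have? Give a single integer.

Positions: [(0, 0), (0, -1), (0, -2), (1, -2), (2, -2), (2, -3), (3, -3), (3, -2), (4, -2)]
No H-H contacts found.

Answer: 0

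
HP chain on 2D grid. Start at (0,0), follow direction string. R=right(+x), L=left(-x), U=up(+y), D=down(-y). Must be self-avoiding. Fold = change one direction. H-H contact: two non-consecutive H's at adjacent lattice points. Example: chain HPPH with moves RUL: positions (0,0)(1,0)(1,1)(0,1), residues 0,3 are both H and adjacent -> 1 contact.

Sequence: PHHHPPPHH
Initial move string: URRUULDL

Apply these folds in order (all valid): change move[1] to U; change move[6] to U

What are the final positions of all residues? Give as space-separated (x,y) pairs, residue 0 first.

Answer: (0,0) (0,1) (0,2) (1,2) (1,3) (1,4) (0,4) (0,5) (-1,5)

Derivation:
Initial moves: URRUULDL
Fold: move[1]->U => UURUULDL (positions: [(0, 0), (0, 1), (0, 2), (1, 2), (1, 3), (1, 4), (0, 4), (0, 3), (-1, 3)])
Fold: move[6]->U => UURUULUL (positions: [(0, 0), (0, 1), (0, 2), (1, 2), (1, 3), (1, 4), (0, 4), (0, 5), (-1, 5)])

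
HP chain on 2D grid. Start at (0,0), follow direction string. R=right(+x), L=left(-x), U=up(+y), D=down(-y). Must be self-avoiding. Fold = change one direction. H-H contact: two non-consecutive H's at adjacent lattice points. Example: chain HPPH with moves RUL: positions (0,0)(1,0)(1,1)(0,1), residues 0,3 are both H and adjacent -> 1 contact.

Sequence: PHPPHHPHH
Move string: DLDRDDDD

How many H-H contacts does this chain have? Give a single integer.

Positions: [(0, 0), (0, -1), (-1, -1), (-1, -2), (0, -2), (0, -3), (0, -4), (0, -5), (0, -6)]
H-H contact: residue 1 @(0,-1) - residue 4 @(0, -2)

Answer: 1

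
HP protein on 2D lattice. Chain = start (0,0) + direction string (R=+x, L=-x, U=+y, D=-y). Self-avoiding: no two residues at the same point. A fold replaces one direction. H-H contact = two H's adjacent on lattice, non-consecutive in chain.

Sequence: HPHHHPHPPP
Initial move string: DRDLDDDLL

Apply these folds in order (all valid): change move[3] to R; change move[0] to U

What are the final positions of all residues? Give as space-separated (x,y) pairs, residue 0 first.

Initial moves: DRDLDDDLL
Fold: move[3]->R => DRDRDDDLL (positions: [(0, 0), (0, -1), (1, -1), (1, -2), (2, -2), (2, -3), (2, -4), (2, -5), (1, -5), (0, -5)])
Fold: move[0]->U => URDRDDDLL (positions: [(0, 0), (0, 1), (1, 1), (1, 0), (2, 0), (2, -1), (2, -2), (2, -3), (1, -3), (0, -3)])

Answer: (0,0) (0,1) (1,1) (1,0) (2,0) (2,-1) (2,-2) (2,-3) (1,-3) (0,-3)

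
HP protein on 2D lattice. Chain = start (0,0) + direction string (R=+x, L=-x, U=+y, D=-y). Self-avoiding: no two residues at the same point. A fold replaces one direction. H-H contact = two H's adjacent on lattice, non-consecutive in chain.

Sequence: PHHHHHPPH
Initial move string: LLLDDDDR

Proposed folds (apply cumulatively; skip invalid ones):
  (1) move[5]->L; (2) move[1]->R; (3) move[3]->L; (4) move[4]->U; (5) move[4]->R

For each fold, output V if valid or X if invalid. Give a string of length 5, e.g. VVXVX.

Answer: VXVXX

Derivation:
Initial: LLLDDDDR -> [(0, 0), (-1, 0), (-2, 0), (-3, 0), (-3, -1), (-3, -2), (-3, -3), (-3, -4), (-2, -4)]
Fold 1: move[5]->L => LLLDDLDR VALID
Fold 2: move[1]->R => LRLDDLDR INVALID (collision), skipped
Fold 3: move[3]->L => LLLLDLDR VALID
Fold 4: move[4]->U => LLLLULDR INVALID (collision), skipped
Fold 5: move[4]->R => LLLLRLDR INVALID (collision), skipped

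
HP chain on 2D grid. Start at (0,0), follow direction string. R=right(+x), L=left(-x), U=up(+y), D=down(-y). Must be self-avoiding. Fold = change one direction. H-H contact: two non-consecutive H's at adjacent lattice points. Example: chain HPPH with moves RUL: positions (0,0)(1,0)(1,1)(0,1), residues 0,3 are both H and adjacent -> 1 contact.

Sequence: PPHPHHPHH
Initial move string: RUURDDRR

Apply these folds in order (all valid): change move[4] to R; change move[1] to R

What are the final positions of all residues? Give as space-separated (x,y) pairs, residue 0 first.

Answer: (0,0) (1,0) (2,0) (2,1) (3,1) (4,1) (4,0) (5,0) (6,0)

Derivation:
Initial moves: RUURDDRR
Fold: move[4]->R => RUURRDRR (positions: [(0, 0), (1, 0), (1, 1), (1, 2), (2, 2), (3, 2), (3, 1), (4, 1), (5, 1)])
Fold: move[1]->R => RRURRDRR (positions: [(0, 0), (1, 0), (2, 0), (2, 1), (3, 1), (4, 1), (4, 0), (5, 0), (6, 0)])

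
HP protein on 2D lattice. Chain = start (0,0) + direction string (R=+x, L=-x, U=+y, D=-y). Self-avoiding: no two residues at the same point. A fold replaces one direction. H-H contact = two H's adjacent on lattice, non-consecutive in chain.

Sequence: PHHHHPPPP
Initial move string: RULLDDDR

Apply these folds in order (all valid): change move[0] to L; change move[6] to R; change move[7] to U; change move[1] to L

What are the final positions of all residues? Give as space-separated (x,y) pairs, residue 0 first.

Initial moves: RULLDDDR
Fold: move[0]->L => LULLDDDR (positions: [(0, 0), (-1, 0), (-1, 1), (-2, 1), (-3, 1), (-3, 0), (-3, -1), (-3, -2), (-2, -2)])
Fold: move[6]->R => LULLDDRR (positions: [(0, 0), (-1, 0), (-1, 1), (-2, 1), (-3, 1), (-3, 0), (-3, -1), (-2, -1), (-1, -1)])
Fold: move[7]->U => LULLDDRU (positions: [(0, 0), (-1, 0), (-1, 1), (-2, 1), (-3, 1), (-3, 0), (-3, -1), (-2, -1), (-2, 0)])
Fold: move[1]->L => LLLLDDRU (positions: [(0, 0), (-1, 0), (-2, 0), (-3, 0), (-4, 0), (-4, -1), (-4, -2), (-3, -2), (-3, -1)])

Answer: (0,0) (-1,0) (-2,0) (-3,0) (-4,0) (-4,-1) (-4,-2) (-3,-2) (-3,-1)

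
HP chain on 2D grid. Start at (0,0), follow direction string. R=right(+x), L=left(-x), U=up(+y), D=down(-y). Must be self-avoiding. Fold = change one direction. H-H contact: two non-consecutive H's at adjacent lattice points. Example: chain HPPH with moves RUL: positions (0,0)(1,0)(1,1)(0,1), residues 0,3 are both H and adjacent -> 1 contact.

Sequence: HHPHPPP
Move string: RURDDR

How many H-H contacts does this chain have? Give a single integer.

Positions: [(0, 0), (1, 0), (1, 1), (2, 1), (2, 0), (2, -1), (3, -1)]
No H-H contacts found.

Answer: 0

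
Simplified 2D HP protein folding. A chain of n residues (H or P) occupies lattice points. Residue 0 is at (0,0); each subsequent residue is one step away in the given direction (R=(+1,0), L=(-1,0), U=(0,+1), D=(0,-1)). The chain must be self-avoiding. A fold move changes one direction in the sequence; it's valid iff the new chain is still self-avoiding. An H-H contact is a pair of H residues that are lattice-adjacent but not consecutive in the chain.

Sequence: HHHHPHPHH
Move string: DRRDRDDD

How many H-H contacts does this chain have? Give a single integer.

Positions: [(0, 0), (0, -1), (1, -1), (2, -1), (2, -2), (3, -2), (3, -3), (3, -4), (3, -5)]
No H-H contacts found.

Answer: 0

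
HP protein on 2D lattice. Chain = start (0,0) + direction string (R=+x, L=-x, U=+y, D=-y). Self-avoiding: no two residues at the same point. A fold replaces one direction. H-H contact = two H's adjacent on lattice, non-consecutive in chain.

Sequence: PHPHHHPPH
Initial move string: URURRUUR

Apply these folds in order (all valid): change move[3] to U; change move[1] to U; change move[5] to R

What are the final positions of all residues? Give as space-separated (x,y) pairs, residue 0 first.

Answer: (0,0) (0,1) (0,2) (0,3) (0,4) (1,4) (2,4) (2,5) (3,5)

Derivation:
Initial moves: URURRUUR
Fold: move[3]->U => URUURUUR (positions: [(0, 0), (0, 1), (1, 1), (1, 2), (1, 3), (2, 3), (2, 4), (2, 5), (3, 5)])
Fold: move[1]->U => UUUURUUR (positions: [(0, 0), (0, 1), (0, 2), (0, 3), (0, 4), (1, 4), (1, 5), (1, 6), (2, 6)])
Fold: move[5]->R => UUUURRUR (positions: [(0, 0), (0, 1), (0, 2), (0, 3), (0, 4), (1, 4), (2, 4), (2, 5), (3, 5)])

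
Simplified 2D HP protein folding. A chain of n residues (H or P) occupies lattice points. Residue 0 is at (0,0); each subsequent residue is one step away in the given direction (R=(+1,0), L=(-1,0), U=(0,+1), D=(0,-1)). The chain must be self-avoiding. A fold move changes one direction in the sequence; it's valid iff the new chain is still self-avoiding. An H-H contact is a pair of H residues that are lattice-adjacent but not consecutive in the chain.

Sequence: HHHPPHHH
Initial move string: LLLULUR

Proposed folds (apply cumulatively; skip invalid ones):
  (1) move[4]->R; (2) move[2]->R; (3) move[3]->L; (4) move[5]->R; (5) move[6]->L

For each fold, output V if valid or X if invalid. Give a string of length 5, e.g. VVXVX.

Answer: VXXVX

Derivation:
Initial: LLLULUR -> [(0, 0), (-1, 0), (-2, 0), (-3, 0), (-3, 1), (-4, 1), (-4, 2), (-3, 2)]
Fold 1: move[4]->R => LLLURUR VALID
Fold 2: move[2]->R => LLRURUR INVALID (collision), skipped
Fold 3: move[3]->L => LLLLRUR INVALID (collision), skipped
Fold 4: move[5]->R => LLLURRR VALID
Fold 5: move[6]->L => LLLURRL INVALID (collision), skipped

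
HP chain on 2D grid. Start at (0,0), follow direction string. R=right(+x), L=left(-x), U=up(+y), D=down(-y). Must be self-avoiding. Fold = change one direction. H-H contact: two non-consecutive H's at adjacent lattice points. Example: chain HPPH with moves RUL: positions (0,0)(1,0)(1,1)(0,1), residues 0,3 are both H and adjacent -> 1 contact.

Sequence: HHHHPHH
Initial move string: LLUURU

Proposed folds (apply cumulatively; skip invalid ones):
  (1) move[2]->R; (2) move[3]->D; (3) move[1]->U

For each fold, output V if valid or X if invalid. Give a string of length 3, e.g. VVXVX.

Initial: LLUURU -> [(0, 0), (-1, 0), (-2, 0), (-2, 1), (-2, 2), (-1, 2), (-1, 3)]
Fold 1: move[2]->R => LLRURU INVALID (collision), skipped
Fold 2: move[3]->D => LLUDRU INVALID (collision), skipped
Fold 3: move[1]->U => LUUURU VALID

Answer: XXV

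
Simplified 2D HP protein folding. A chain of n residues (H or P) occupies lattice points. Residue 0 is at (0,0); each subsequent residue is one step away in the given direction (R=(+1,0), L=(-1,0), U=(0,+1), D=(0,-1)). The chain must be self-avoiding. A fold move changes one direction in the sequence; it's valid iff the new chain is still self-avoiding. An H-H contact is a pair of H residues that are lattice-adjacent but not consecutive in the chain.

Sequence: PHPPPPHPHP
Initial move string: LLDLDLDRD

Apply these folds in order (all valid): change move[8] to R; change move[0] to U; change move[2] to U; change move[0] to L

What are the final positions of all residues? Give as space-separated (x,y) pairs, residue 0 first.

Answer: (0,0) (-1,0) (-2,0) (-2,1) (-3,1) (-3,0) (-4,0) (-4,-1) (-3,-1) (-2,-1)

Derivation:
Initial moves: LLDLDLDRD
Fold: move[8]->R => LLDLDLDRR (positions: [(0, 0), (-1, 0), (-2, 0), (-2, -1), (-3, -1), (-3, -2), (-4, -2), (-4, -3), (-3, -3), (-2, -3)])
Fold: move[0]->U => ULDLDLDRR (positions: [(0, 0), (0, 1), (-1, 1), (-1, 0), (-2, 0), (-2, -1), (-3, -1), (-3, -2), (-2, -2), (-1, -2)])
Fold: move[2]->U => ULULDLDRR (positions: [(0, 0), (0, 1), (-1, 1), (-1, 2), (-2, 2), (-2, 1), (-3, 1), (-3, 0), (-2, 0), (-1, 0)])
Fold: move[0]->L => LLULDLDRR (positions: [(0, 0), (-1, 0), (-2, 0), (-2, 1), (-3, 1), (-3, 0), (-4, 0), (-4, -1), (-3, -1), (-2, -1)])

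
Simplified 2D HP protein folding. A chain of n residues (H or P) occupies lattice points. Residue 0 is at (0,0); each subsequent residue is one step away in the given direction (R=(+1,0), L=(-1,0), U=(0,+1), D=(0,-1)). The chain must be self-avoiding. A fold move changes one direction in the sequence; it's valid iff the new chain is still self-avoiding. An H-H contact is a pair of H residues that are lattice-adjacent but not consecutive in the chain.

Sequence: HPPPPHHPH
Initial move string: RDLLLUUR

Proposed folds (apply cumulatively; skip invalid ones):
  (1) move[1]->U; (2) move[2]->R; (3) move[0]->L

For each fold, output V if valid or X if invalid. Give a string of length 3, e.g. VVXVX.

Initial: RDLLLUUR -> [(0, 0), (1, 0), (1, -1), (0, -1), (-1, -1), (-2, -1), (-2, 0), (-2, 1), (-1, 1)]
Fold 1: move[1]->U => RULLLUUR VALID
Fold 2: move[2]->R => RURLLUUR INVALID (collision), skipped
Fold 3: move[0]->L => LULLLUUR VALID

Answer: VXV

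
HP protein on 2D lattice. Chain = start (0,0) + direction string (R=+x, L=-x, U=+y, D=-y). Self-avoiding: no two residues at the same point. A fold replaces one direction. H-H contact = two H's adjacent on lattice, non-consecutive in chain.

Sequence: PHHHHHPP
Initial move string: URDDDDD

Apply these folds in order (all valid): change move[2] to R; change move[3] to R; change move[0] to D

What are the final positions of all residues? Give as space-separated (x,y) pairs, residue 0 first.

Answer: (0,0) (0,-1) (1,-1) (2,-1) (3,-1) (3,-2) (3,-3) (3,-4)

Derivation:
Initial moves: URDDDDD
Fold: move[2]->R => URRDDDD (positions: [(0, 0), (0, 1), (1, 1), (2, 1), (2, 0), (2, -1), (2, -2), (2, -3)])
Fold: move[3]->R => URRRDDD (positions: [(0, 0), (0, 1), (1, 1), (2, 1), (3, 1), (3, 0), (3, -1), (3, -2)])
Fold: move[0]->D => DRRRDDD (positions: [(0, 0), (0, -1), (1, -1), (2, -1), (3, -1), (3, -2), (3, -3), (3, -4)])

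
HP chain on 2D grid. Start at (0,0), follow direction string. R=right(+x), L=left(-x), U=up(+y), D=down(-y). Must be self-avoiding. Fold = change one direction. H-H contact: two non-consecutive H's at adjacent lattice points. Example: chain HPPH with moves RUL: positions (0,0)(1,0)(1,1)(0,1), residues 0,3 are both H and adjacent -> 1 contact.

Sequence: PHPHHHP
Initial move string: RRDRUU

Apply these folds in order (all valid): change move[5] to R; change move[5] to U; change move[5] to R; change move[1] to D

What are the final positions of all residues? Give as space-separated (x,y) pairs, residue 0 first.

Answer: (0,0) (1,0) (1,-1) (1,-2) (2,-2) (2,-1) (3,-1)

Derivation:
Initial moves: RRDRUU
Fold: move[5]->R => RRDRUR (positions: [(0, 0), (1, 0), (2, 0), (2, -1), (3, -1), (3, 0), (4, 0)])
Fold: move[5]->U => RRDRUU (positions: [(0, 0), (1, 0), (2, 0), (2, -1), (3, -1), (3, 0), (3, 1)])
Fold: move[5]->R => RRDRUR (positions: [(0, 0), (1, 0), (2, 0), (2, -1), (3, -1), (3, 0), (4, 0)])
Fold: move[1]->D => RDDRUR (positions: [(0, 0), (1, 0), (1, -1), (1, -2), (2, -2), (2, -1), (3, -1)])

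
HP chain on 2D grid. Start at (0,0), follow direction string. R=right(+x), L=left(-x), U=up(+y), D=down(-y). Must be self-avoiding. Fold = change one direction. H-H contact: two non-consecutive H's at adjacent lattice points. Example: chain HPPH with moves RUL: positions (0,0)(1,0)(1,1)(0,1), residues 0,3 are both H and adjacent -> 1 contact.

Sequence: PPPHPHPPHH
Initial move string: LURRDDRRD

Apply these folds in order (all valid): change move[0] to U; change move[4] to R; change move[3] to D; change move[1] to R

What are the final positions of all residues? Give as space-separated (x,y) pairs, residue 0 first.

Answer: (0,0) (0,1) (1,1) (2,1) (2,0) (3,0) (3,-1) (4,-1) (5,-1) (5,-2)

Derivation:
Initial moves: LURRDDRRD
Fold: move[0]->U => UURRDDRRD (positions: [(0, 0), (0, 1), (0, 2), (1, 2), (2, 2), (2, 1), (2, 0), (3, 0), (4, 0), (4, -1)])
Fold: move[4]->R => UURRRDRRD (positions: [(0, 0), (0, 1), (0, 2), (1, 2), (2, 2), (3, 2), (3, 1), (4, 1), (5, 1), (5, 0)])
Fold: move[3]->D => UURDRDRRD (positions: [(0, 0), (0, 1), (0, 2), (1, 2), (1, 1), (2, 1), (2, 0), (3, 0), (4, 0), (4, -1)])
Fold: move[1]->R => URRDRDRRD (positions: [(0, 0), (0, 1), (1, 1), (2, 1), (2, 0), (3, 0), (3, -1), (4, -1), (5, -1), (5, -2)])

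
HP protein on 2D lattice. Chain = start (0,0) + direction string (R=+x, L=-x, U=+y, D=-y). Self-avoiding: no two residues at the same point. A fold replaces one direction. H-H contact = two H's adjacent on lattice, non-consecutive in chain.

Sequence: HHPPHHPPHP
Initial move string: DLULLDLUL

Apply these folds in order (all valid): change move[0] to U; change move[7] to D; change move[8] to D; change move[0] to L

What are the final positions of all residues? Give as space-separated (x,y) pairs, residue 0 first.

Answer: (0,0) (-1,0) (-2,0) (-2,1) (-3,1) (-4,1) (-4,0) (-5,0) (-5,-1) (-5,-2)

Derivation:
Initial moves: DLULLDLUL
Fold: move[0]->U => ULULLDLUL (positions: [(0, 0), (0, 1), (-1, 1), (-1, 2), (-2, 2), (-3, 2), (-3, 1), (-4, 1), (-4, 2), (-5, 2)])
Fold: move[7]->D => ULULLDLDL (positions: [(0, 0), (0, 1), (-1, 1), (-1, 2), (-2, 2), (-3, 2), (-3, 1), (-4, 1), (-4, 0), (-5, 0)])
Fold: move[8]->D => ULULLDLDD (positions: [(0, 0), (0, 1), (-1, 1), (-1, 2), (-2, 2), (-3, 2), (-3, 1), (-4, 1), (-4, 0), (-4, -1)])
Fold: move[0]->L => LLULLDLDD (positions: [(0, 0), (-1, 0), (-2, 0), (-2, 1), (-3, 1), (-4, 1), (-4, 0), (-5, 0), (-5, -1), (-5, -2)])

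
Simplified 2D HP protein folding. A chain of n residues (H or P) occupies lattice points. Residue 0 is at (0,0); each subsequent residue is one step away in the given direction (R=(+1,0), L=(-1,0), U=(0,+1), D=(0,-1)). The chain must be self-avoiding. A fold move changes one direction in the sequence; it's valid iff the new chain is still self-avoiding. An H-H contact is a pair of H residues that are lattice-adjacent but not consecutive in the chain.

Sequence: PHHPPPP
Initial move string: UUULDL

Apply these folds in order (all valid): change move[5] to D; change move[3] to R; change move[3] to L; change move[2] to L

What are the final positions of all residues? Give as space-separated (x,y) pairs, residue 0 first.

Answer: (0,0) (0,1) (0,2) (-1,2) (-2,2) (-2,1) (-2,0)

Derivation:
Initial moves: UUULDL
Fold: move[5]->D => UUULDD (positions: [(0, 0), (0, 1), (0, 2), (0, 3), (-1, 3), (-1, 2), (-1, 1)])
Fold: move[3]->R => UUURDD (positions: [(0, 0), (0, 1), (0, 2), (0, 3), (1, 3), (1, 2), (1, 1)])
Fold: move[3]->L => UUULDD (positions: [(0, 0), (0, 1), (0, 2), (0, 3), (-1, 3), (-1, 2), (-1, 1)])
Fold: move[2]->L => UULLDD (positions: [(0, 0), (0, 1), (0, 2), (-1, 2), (-2, 2), (-2, 1), (-2, 0)])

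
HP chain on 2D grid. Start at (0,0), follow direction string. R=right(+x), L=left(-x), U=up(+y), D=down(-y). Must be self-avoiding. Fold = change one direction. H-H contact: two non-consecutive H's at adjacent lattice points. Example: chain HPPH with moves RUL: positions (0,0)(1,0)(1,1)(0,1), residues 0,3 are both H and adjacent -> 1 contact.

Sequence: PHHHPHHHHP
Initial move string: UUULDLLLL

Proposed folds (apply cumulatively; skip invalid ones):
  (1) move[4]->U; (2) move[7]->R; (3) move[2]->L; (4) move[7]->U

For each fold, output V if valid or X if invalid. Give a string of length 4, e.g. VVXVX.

Initial: UUULDLLLL -> [(0, 0), (0, 1), (0, 2), (0, 3), (-1, 3), (-1, 2), (-2, 2), (-3, 2), (-4, 2), (-5, 2)]
Fold 1: move[4]->U => UUULULLLL VALID
Fold 2: move[7]->R => UUULULLRL INVALID (collision), skipped
Fold 3: move[2]->L => UULLULLLL VALID
Fold 4: move[7]->U => UULLULLUL VALID

Answer: VXVV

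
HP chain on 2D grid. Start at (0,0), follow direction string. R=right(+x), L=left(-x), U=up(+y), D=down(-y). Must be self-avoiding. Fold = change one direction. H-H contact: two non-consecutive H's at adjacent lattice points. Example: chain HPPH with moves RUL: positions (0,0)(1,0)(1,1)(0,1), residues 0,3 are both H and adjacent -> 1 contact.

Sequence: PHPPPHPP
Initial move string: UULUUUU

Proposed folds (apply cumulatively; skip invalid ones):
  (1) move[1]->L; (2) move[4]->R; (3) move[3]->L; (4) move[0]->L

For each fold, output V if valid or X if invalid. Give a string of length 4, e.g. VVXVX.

Initial: UULUUUU -> [(0, 0), (0, 1), (0, 2), (-1, 2), (-1, 3), (-1, 4), (-1, 5), (-1, 6)]
Fold 1: move[1]->L => ULLUUUU VALID
Fold 2: move[4]->R => ULLURUU VALID
Fold 3: move[3]->L => ULLLRUU INVALID (collision), skipped
Fold 4: move[0]->L => LLLURUU VALID

Answer: VVXV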